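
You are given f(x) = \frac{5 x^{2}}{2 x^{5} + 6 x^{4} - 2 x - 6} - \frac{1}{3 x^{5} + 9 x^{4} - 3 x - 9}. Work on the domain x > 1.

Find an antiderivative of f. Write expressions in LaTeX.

An antiderivative is F(x) = \frac{65 \log{\left(x - 1 \right)} - 130 \log{\left(x + 1 \right)} + 133 \log{\left(x + 3 \right)} - 34 \log{\left(x^{2} + 1 \right)} + 204 \operatorname{atan}{\left(x \right)}}{480}.

The denominator factors as 6 \left(x - 1\right) \left(x + 1\right) \left(x + 3\right) \left(x^{2} + 1\right); partial fractions split f into directly integrable pieces: - \frac{17 \left(x - 3\right)}{120 \left(x^{2} + 1\right)} + \frac{133}{480 \left(x + 3\right)} - \frac{13}{48 \left(x + 1\right)} + \frac{13}{96 \left(x - 1\right)}.
Check: d/dx[\frac{65 \log{\left(x - 1 \right)} - 130 \log{\left(x + 1 \right)} + 133 \log{\left(x + 3 \right)} - 34 \log{\left(x^{2} + 1 \right)} + 204 \operatorname{atan}{\left(x \right)}}{480}] = \frac{15 x^{2} - 2}{6 x^{5} + 18 x^{4} - 6 x - 18}, which equals f(x).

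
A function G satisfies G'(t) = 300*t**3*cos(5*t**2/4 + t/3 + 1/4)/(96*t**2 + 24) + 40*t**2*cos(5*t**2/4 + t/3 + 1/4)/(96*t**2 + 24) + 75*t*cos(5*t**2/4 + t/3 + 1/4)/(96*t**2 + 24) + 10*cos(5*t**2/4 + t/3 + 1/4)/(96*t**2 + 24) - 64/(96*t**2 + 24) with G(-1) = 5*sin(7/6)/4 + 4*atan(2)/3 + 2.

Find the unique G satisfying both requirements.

The integrand splits into summands that can be handled one at a time.
A general antiderivative is 5*sin(5*t**2/4 + t/3 + 1/4)/4 - 4*atan(2*t)/3 + C.
The condition gives C = 5*sin(7/6)/4 + 4*atan(2)/3 + 2 - (5*sin(7/6)/4 + 4*atan(2)/3) = 2.
So G(t) = 5*sin(5*t**2/4 + t/3 + 1/4)/4 - 4*atan(2*t)/3 + 2.
Check: d/dt[5*sin(5*t**2/4 + t/3 + 1/4)/4 - 4*atan(2*t)/3 + 2] = (300*t**3*cos(5*t**2/4 + t/3 + 1/4) + 40*t**2*cos(5*t**2/4 + t/3 + 1/4) + 75*t*cos(5*t**2/4 + t/3 + 1/4) + 10*cos(5*t**2/4 + t/3 + 1/4) - 64)/(96*t**2 + 24), which equals G'(t).

G(t) = 5*sin(5*t**2/4 + t/3 + 1/4)/4 - 4*atan(2*t)/3 + 2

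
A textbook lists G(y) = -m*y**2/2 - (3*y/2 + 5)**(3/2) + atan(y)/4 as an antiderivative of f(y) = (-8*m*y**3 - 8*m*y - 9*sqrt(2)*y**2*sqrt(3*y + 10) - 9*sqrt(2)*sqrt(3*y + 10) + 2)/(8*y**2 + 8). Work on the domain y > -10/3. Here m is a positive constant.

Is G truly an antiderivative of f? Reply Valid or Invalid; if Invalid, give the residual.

Valid - differentiating G returns exactly f.

d/dy[G] = (-4*sqrt(2)*m*y**3 - 4*sqrt(2)*m*y - 9*y**2*sqrt(3*y + 10) - 9*sqrt(3*y + 10) + sqrt(2))/(4*sqrt(2)*y**2 + 4*sqrt(2))
This equals f(y) exactly, so the claim holds.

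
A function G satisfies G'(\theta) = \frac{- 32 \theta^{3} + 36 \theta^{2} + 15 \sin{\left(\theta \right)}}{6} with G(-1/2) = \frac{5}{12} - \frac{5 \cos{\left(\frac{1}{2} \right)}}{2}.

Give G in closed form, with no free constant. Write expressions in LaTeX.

Since d/d\theta undoes antidifferentiation here, G(\theta) must give back the stated G'(\theta).
A general antiderivative is - \frac{4 \theta^{4}}{3} + 2 \theta^{3} - \frac{5 \cos{\left(\theta \right)}}{2} + \frac{3}{4} + C.
The condition gives C = \frac{5}{12} - \frac{5 \cos{\left(\frac{1}{2} \right)}}{2} - (\frac{5}{12} - \frac{5 \cos{\left(\frac{1}{2} \right)}}{2}) = 0.
So G(\theta) = - \frac{4 \theta^{4}}{3} + 2 \theta^{3} - \frac{5 \cos{\left(\theta \right)}}{2} + \frac{3}{4}.
Check: d/d\theta[- \frac{4 \theta^{4}}{3} + 2 \theta^{3} - \frac{5 \cos{\left(\theta \right)}}{2} + \frac{3}{4}] = - \frac{16 \theta^{3}}{3} + 6 \theta^{2} + \frac{5 \sin{\left(\theta \right)}}{2}, which equals G'(\theta).

G(\theta) = - \frac{4 \theta^{4}}{3} + 2 \theta^{3} - \frac{5 \cos{\left(\theta \right)}}{2} + \frac{3}{4}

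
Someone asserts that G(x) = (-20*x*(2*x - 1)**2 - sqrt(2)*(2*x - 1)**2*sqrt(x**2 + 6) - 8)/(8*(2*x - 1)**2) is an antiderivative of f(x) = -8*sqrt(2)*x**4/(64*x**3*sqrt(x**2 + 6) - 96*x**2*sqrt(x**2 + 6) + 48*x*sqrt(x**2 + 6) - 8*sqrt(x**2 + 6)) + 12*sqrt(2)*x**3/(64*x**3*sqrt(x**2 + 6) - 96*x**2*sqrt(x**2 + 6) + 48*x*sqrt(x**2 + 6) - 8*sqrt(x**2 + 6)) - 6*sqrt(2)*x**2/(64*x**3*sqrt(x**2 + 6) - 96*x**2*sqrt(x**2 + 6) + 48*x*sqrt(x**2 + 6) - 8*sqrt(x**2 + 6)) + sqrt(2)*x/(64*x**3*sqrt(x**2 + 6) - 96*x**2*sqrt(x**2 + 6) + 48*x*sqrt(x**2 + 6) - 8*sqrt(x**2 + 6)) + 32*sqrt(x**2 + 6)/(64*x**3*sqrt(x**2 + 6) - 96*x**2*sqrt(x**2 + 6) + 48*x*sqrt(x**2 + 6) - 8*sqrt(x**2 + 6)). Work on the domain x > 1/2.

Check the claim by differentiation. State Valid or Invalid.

d/dx[G] = (-8*sqrt(2)*x**4 - 160*x**3*sqrt(x**2 + 6) + 12*sqrt(2)*x**3 + 240*x**2*sqrt(x**2 + 6) - 6*sqrt(2)*x**2 - 120*x*sqrt(x**2 + 6) + sqrt(2)*x + 52*sqrt(x**2 + 6))/(64*x**3*sqrt(x**2 + 6) - 96*x**2*sqrt(x**2 + 6) + 48*x*sqrt(x**2 + 6) - 8*sqrt(x**2 + 6))
d/dx[G] - f(x) = -5/2 != 0.

Invalid: d/dx[G] - f = -5/2, which is not 0.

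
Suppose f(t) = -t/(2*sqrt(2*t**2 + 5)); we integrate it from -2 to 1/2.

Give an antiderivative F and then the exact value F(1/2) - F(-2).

Antiderivative: F(t) = -sqrt(2*t**2 + 5)/4; value = -sqrt(22)/8 + sqrt(13)/4

The substitution u = 2*t**2 + 5 works: f is exactly (dF/du)*(du/dt) for that inner function.
F(t) = -sqrt(2*t**2 + 5)/4 is an antiderivative of f.
Check: d/dt[-sqrt(2*t**2 + 5)/4] = -t/(2*sqrt(2*t**2 + 5)) = f(t).
F(1/2) = -sqrt(22)/8; F(-2) = -sqrt(13)/4.
Integral = F(1/2) - F(-2) = -sqrt(22)/8 + sqrt(13)/4.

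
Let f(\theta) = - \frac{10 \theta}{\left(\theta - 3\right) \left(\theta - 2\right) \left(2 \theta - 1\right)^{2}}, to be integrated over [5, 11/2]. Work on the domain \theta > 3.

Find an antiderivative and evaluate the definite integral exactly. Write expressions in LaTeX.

Antiderivative: F(\theta) = \frac{- 108 \theta \log{\left(\theta - 3 \right)} + 200 \theta \log{\left(\theta - 2 \right)} - 92 \theta \log{\left(\theta - \frac{1}{2} \right)} + 54 \log{\left(\theta - 3 \right)} - 100 \log{\left(\theta - 2 \right)} + 46 \log{\left(\theta - \frac{1}{2} \right)} + 30}{90 \theta - 45}; value = - \frac{20 \log{\left(3 \right)}}{9} - \frac{46 \log{\left(5 \right)}}{45} - \frac{6 \log{\left(\frac{5}{2} \right)}}{5} - \frac{1}{135} + \frac{6 \log{\left(2 \right)}}{5} + \frac{46 \log{\left(\frac{9}{2} \right)}}{45} + \frac{20 \log{\left(\frac{7}{2} \right)}}{9}

Factor the denominator (\left(\theta - 3\right) \left(\theta - 2\right) \left(2 \theta - 1\right)^{2}) and decompose: f = - \frac{92}{45 \left(2 \theta - 1\right)} - \frac{4}{3 \left(2 \theta - 1\right)^{2}} + \frac{20}{9 \left(\theta - 2\right)} - \frac{6}{5 \left(\theta - 3\right)}; each piece integrates to a log, atan, or power term.
F(\theta) = \frac{- 108 \theta \log{\left(\theta - 3 \right)} + 200 \theta \log{\left(\theta - 2 \right)} - 92 \theta \log{\left(\theta - \frac{1}{2} \right)} + 54 \log{\left(\theta - 3 \right)} - 100 \log{\left(\theta - 2 \right)} + 46 \log{\left(\theta - \frac{1}{2} \right)} + 30}{90 \theta - 45} is an antiderivative of f.
Check: d/d\theta[\frac{- 108 \theta \log{\left(\theta - 3 \right)} + 200 \theta \log{\left(\theta - 2 \right)} - 92 \theta \log{\left(\theta - \frac{1}{2} \right)} + 54 \log{\left(\theta - 3 \right)} - 100 \log{\left(\theta - 2 \right)} + 46 \log{\left(\theta - \frac{1}{2} \right)} + 30}{90 \theta - 45}] = - \frac{10 \theta}{4 \theta^{4} - 24 \theta^{3} + 45 \theta^{2} - 29 \theta + 6}, which equals f(\theta).
F(11/2) = - \frac{46 \log{\left(5 \right)}}{45} - \frac{6 \log{\left(\frac{5}{2} \right)}}{5} + \frac{1}{15} + \frac{20 \log{\left(\frac{7}{2} \right)}}{9}; F(5) = - \frac{46 \log{\left(\frac{9}{2} \right)}}{45} - \frac{6 \log{\left(2 \right)}}{5} + \frac{2}{27} + \frac{20 \log{\left(3 \right)}}{9}.
Integral = F(11/2) - F(5) = - \frac{20 \log{\left(3 \right)}}{9} - \frac{46 \log{\left(5 \right)}}{45} - \frac{6 \log{\left(\frac{5}{2} \right)}}{5} - \frac{1}{135} + \frac{6 \log{\left(2 \right)}}{5} + \frac{46 \log{\left(\frac{9}{2} \right)}}{45} + \frac{20 \log{\left(\frac{7}{2} \right)}}{9}.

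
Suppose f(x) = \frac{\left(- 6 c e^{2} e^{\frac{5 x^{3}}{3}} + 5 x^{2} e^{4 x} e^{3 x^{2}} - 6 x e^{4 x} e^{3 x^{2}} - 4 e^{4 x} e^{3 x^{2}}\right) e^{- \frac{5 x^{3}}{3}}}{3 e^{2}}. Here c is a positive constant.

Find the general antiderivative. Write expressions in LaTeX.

Differentiate the proposed F(x) back; it has to land on f(x) exactly.
Check: d/dx[- 2 c x - \frac{e^{- \frac{5 x^{3}}{3} + 3 x^{2} + 4 x - 2}}{3}] = \frac{\left(- 6 c e^{2} e^{- 4 x} e^{- 3 x^{2}} e^{\frac{5 x^{3}}{3}} + 5 x^{2} - 6 x - 4\right) e^{4 x} e^{3 x^{2}} e^{- \frac{5 x^{3}}{3}}}{3 e^{2}}, which equals f(x).

F(x) = - 2 c x - \frac{e^{- \frac{5 x^{3}}{3} + 3 x^{2} + 4 x - 2}}{3} + C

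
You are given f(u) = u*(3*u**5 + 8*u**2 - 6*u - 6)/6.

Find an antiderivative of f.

An antiderivative is F(u) = u**7/14 + u**4/3 - u**3/3 - u**2/2.

An antiderivative F(u) passes only if d/du[F] lands on f(u) exactly.
Check: d/du[u**7/14 + u**4/3 - u**3/3 - u**2/2] = u**6/2 + 4*u**3/3 - u**2 - u, which equals f(u).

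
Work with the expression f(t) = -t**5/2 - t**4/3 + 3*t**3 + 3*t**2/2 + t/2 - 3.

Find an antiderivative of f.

The integrand splits into summands that can be handled one at a time.
Check: d/dt[-t**6/12 - t**5/15 + 3*t**4/4 + t**3/2 + t**2/4 - 3*t] = -t**5/2 - t**4/3 + 3*t**3 + 3*t**2/2 + t/2 - 3 = f(t).

An antiderivative is F(t) = -t**6/12 - t**5/15 + 3*t**4/4 + t**3/2 + t**2/4 - 3*t.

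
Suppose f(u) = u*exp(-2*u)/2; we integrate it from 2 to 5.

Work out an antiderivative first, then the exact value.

Antiderivative: F(u) = (-2*u - 1)*exp(-2*u)/8; value = -11*exp(-10)/8 + 5*exp(-4)/8

Recognize the product-rule pattern: f = v'r + vr' with v = -u/4 - 1/8, r = exp(-2*u), so integration by parts undoes it.
F(u) = (-2*u - 1)*exp(-2*u)/8 is an antiderivative of f.
Check: d/du[(-2*u - 1)*exp(-2*u)/8] = u*exp(-2*u)/2 = f(u).
F(5) = -11*exp(-10)/8; F(2) = -5*exp(-4)/8.
Integral = F(5) - F(2) = -11*exp(-10)/8 + 5*exp(-4)/8.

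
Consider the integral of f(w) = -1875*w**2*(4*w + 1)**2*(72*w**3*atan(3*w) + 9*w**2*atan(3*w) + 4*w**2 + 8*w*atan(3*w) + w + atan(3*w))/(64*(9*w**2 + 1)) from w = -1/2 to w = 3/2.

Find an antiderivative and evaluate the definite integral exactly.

Antiderivative: F(w) = -625*w**6*atan(3*w) - 1875*w**5*atan(3*w)/4 - 1875*w**4*atan(3*w)/16 - 625*w**3*atan(3*w)/64; value = -5788125*atan(9/2)/512 - 625*atan(3/2)/512

f has the shape u'v + uv' for u = 5*(-5*w**2 - 5*w/4)**3 and v = atan(3*w) — it is the derivative of the product u*v.
F(w) = -625*w**6*atan(3*w) - 1875*w**5*atan(3*w)/4 - 1875*w**4*atan(3*w)/16 - 625*w**3*atan(3*w)/64 is an antiderivative of f.
Check: d/dw[-625*w**6*atan(3*w) - 1875*w**5*atan(3*w)/4 - 1875*w**4*atan(3*w)/16 - 625*w**3*atan(3*w)/64] = (-2160000*w**7*atan(3*w) - 1350000*w**6*atan(3*w) - 120000*w**6 - 510000*w**5*atan(3*w) - 90000*w**5 - 166875*w**4*atan(3*w) - 22500*w**4 - 30000*w**3*atan(3*w) - 1875*w**3 - 1875*w**2*atan(3*w))/(576*w**2 + 64), which equals f(w).
F(3/2) = -5788125*atan(9/2)/512; F(-1/2) = 625*atan(3/2)/512.
Integral = F(3/2) - F(-1/2) = -5788125*atan(9/2)/512 - 625*atan(3/2)/512.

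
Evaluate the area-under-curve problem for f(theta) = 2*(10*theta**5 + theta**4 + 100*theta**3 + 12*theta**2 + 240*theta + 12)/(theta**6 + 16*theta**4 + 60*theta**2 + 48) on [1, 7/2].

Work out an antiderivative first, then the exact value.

Any candidate F(theta) must reproduce f(theta) exactly when differentiated.
F(theta) = 5*log(theta**4/3 + 4*theta**2 + 4) + atan(theta/2) is an antiderivative of f.
Check: d/dtheta[5*log(theta**4/3 + 4*theta**2 + 4) + atan(theta/2)] = (20*theta**5 + 2*theta**4 + 200*theta**3 + 24*theta**2 + 480*theta + 24)/(theta**6 + 16*theta**4 + 60*theta**2 + 48), which equals f(theta).
F(7/2) = atan(7/4) + 5*log(4945/48); F(1) = atan(1/2) + 5*log(25/3).
Integral = F(7/2) - F(1) = -5*log(25/3) - atan(1/2) + atan(7/4) + 5*log(4945/48).

Antiderivative: F(theta) = 5*log(theta**4/3 + 4*theta**2 + 4) + atan(theta/2); value = -5*log(25/3) - atan(1/2) + atan(7/4) + 5*log(4945/48)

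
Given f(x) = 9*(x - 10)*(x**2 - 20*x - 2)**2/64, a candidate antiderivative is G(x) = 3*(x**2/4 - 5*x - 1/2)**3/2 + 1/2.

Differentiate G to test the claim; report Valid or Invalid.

Valid - the claim checks out under differentiation.

d/dx[G] = 9*x**5/64 - 225*x**4/32 + 1791*x**3/16 - 4365*x**2/8 - 1791*x/16 - 45/8
This equals f(x) exactly, so the claim holds.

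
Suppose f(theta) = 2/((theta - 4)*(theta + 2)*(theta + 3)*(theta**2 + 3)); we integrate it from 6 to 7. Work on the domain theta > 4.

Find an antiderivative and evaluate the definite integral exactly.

Antiderivative: F(theta) = log(theta - 4)/399 - log(theta + 2)/21 + log(theta + 3)/42 + 17*log(theta**2 + 3)/1596 - 3*sqrt(3)*atan(sqrt(3)*theta/3)/266; value = -log(9)/14 - 17*log(39)/1596 - 3*sqrt(3)*atan(7*sqrt(3)/3)/266 - log(2)/399 + log(3)/399 + 3*sqrt(3)*atan(2*sqrt(3))/266 + 17*log(52)/1596 + log(10)/42 + log(8)/21

The denominator factors as (theta - 4)*(theta + 2)*(theta + 3)*(theta**2 + 3); partial fractions split f into directly integrable pieces: (17*theta - 27)/(798*(theta**2 + 3)) + 1/(42*(theta + 3)) - 1/(21*(theta + 2)) + 1/(399*(theta - 4)).
F(theta) = log(theta - 4)/399 - log(theta + 2)/21 + log(theta + 3)/42 + 17*log(theta**2 + 3)/1596 - 3*sqrt(3)*atan(sqrt(3)*theta/3)/266 is an antiderivative of f.
Check: d/dtheta[log(theta - 4)/399 - log(theta + 2)/21 + log(theta + 3)/42 + 17*log(theta**2 + 3)/1596 - 3*sqrt(3)*atan(sqrt(3)*theta/3)/266] = 2/(theta**5 + theta**4 - 11*theta**3 - 21*theta**2 - 42*theta - 72), which equals f(theta).
F(7) = -log(9)/21 - 3*sqrt(3)*atan(7*sqrt(3)/3)/266 + log(3)/399 + 17*log(52)/1596 + log(10)/42; F(6) = -log(8)/21 - 3*sqrt(3)*atan(2*sqrt(3))/266 + log(2)/399 + 17*log(39)/1596 + log(9)/42.
Integral = F(7) - F(6) = -log(9)/14 - 17*log(39)/1596 - 3*sqrt(3)*atan(7*sqrt(3)/3)/266 - log(2)/399 + log(3)/399 + 3*sqrt(3)*atan(2*sqrt(3))/266 + 17*log(52)/1596 + log(10)/42 + log(8)/21.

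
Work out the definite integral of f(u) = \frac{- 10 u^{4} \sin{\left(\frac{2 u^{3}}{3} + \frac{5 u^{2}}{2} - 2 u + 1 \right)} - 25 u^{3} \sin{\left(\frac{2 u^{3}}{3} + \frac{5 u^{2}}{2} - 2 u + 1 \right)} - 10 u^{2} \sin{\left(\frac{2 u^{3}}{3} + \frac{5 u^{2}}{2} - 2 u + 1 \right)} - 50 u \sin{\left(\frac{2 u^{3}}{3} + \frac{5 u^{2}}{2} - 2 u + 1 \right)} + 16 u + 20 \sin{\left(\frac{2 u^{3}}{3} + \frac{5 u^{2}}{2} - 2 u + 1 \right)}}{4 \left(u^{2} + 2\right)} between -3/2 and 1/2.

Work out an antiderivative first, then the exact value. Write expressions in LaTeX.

Antiderivative: F(u) = 2 \log{\left(u^{2} + 2 \right)} + \frac{5 \cos{\left(\frac{2 u^{3}}{3} + \frac{5 u^{2}}{2} - 2 u + 1 \right)}}{4}; value = - 2 \log{\left(\frac{17}{4} \right)} - \frac{5 \cos{\left(\frac{59}{8} \right)}}{4} + \frac{5 \cos{\left(\frac{17}{24} \right)}}{4} + 2 \log{\left(\frac{9}{4} \right)}

A first test for any F(u): its u-derivative must equal f(u) identically.
F(u) = 2 \log{\left(u^{2} + 2 \right)} + \frac{5 \cos{\left(\frac{2 u^{3}}{3} + \frac{5 u^{2}}{2} - 2 u + 1 \right)}}{4} is an antiderivative of f.
Check: d/du[2 \log{\left(u^{2} + 2 \right)} + \frac{5 \cos{\left(\frac{2 u^{3}}{3} + \frac{5 u^{2}}{2} - 2 u + 1 \right)}}{4}] = \frac{- 10 u^{4} \sin{\left(\frac{2 u^{3}}{3} + \frac{5 u^{2}}{2} - 2 u + 1 \right)} - 25 u^{3} \sin{\left(\frac{2 u^{3}}{3} + \frac{5 u^{2}}{2} - 2 u + 1 \right)} - 10 u^{2} \sin{\left(\frac{2 u^{3}}{3} + \frac{5 u^{2}}{2} - 2 u + 1 \right)} - 50 u \sin{\left(\frac{2 u^{3}}{3} + \frac{5 u^{2}}{2} - 2 u + 1 \right)} + 16 u + 20 \sin{\left(\frac{2 u^{3}}{3} + \frac{5 u^{2}}{2} - 2 u + 1 \right)}}{4 u^{2} + 8}, which equals f(u).
F(1/2) = \frac{5 \cos{\left(\frac{17}{24} \right)}}{4} + 2 \log{\left(\frac{9}{4} \right)}; F(-3/2) = \frac{5 \cos{\left(\frac{59}{8} \right)}}{4} + 2 \log{\left(\frac{17}{4} \right)}.
Integral = F(1/2) - F(-3/2) = - 2 \log{\left(\frac{17}{4} \right)} - \frac{5 \cos{\left(\frac{59}{8} \right)}}{4} + \frac{5 \cos{\left(\frac{17}{24} \right)}}{4} + 2 \log{\left(\frac{9}{4} \right)}.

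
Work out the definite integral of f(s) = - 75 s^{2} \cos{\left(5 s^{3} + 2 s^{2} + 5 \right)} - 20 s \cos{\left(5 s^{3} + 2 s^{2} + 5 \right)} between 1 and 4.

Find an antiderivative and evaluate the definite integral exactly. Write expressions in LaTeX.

f matches the chain-rule pattern g'(h)*h' with inner function h(s) = 5 s^{3} + 2 s^{2} + 5; substituting u = h(s) collapses the integral.
F(s) = - 5 \sin{\left(5 s^{3} + 2 s^{2} + 5 \right)} is an antiderivative of f.
Check: d/ds[- 5 \sin{\left(5 s^{3} + 2 s^{2} + 5 \right)}] = - 75 s^{2} \cos{\left(5 s^{3} + 2 s^{2} + 5 \right)} - 20 s \cos{\left(5 s^{3} + 2 s^{2} + 5 \right)} = f(s).
F(4) = - 5 \sin{\left(357 \right)}; F(1) = - 5 \sin{\left(12 \right)}.
Integral = F(4) - F(1) = 5 \sin{\left(12 \right)} - 5 \sin{\left(357 \right)}.

Antiderivative: F(s) = - 5 \sin{\left(5 s^{3} + 2 s^{2} + 5 \right)}; value = 5 \sin{\left(12 \right)} - 5 \sin{\left(357 \right)}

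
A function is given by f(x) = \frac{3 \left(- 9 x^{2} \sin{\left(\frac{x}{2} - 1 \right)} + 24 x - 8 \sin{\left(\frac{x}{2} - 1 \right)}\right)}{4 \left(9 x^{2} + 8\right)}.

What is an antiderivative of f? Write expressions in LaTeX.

An antiderivative is F(x) = \log{\left(9 x^{2} + 8 \right)} + \frac{3 \cos{\left(\frac{x}{2} - 1 \right)}}{2}.

Since d/dx undoes antidifferentiation here, F'(x) = f(x) is required of F(x).
Check: d/dx[\log{\left(9 x^{2} + 8 \right)} + \frac{3 \cos{\left(\frac{x}{2} - 1 \right)}}{2}] = \frac{- 27 x^{2} \sin{\left(\frac{x}{2} - 1 \right)} + 72 x - 24 \sin{\left(\frac{x}{2} - 1 \right)}}{36 x^{2} + 32}, which equals f(x).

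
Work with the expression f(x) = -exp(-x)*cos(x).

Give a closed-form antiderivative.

An antiderivative is F(x) = (-sin(x) + cos(x))*exp(-x)/2.

Recover f(x) by differentiating a candidate F(x); any mismatch rules it out.
Check: d/dx[(-sin(x) + cos(x))*exp(-x)/2] = -exp(-x)*cos(x) = f(x).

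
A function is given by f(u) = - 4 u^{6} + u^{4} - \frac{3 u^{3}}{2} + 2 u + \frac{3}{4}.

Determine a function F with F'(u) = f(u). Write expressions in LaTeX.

An antiderivative is F(u) = - \frac{u \left(160 u^{6} - 56 u^{4} + 105 u^{3} - 280 u - 210\right)}{280}.

Integrate term by term and add the pieces.
Check: d/du[- \frac{u \left(160 u^{6} - 56 u^{4} + 105 u^{3} - 280 u - 210\right)}{280}] = - 4 u^{6} + u^{4} - \frac{3 u^{3}}{2} + 2 u + \frac{3}{4} = f(u).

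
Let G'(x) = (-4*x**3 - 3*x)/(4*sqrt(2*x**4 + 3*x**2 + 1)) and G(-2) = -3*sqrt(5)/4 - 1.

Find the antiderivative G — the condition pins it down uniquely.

G'(x) matches the chain-rule pattern g'(h)*h' with inner function h(x) = 2*x**4 + 3*x**2 + 1; substituting u = h(x) collapses the integral.
A general antiderivative is -sqrt(2*x**4 + 3*x**2 + 1)/4 + C.
The condition gives C = -3*sqrt(5)/4 - 1 - (-3*sqrt(5)/4) = -1.
So G(x) = -(sqrt(2*x**4 + 3*x**2 + 1) + 4)/4.
Check: d/dx[-(sqrt(2*x**4 + 3*x**2 + 1) + 4)/4] = (-4*x**3 - 3*x)/(4*sqrt(2*x**4 + 3*x**2 + 1)) = G'(x).

G(x) = -(sqrt(2*x**4 + 3*x**2 + 1) + 4)/4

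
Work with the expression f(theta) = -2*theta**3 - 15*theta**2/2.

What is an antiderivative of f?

Integrate term by term and add the pieces.
Check: d/dtheta[-(3*theta**4 + 15*theta**3 + 4)/6] = -2*theta**3 - 15*theta**2/2 = f(theta).

An antiderivative is F(theta) = -(3*theta**4 + 15*theta**3 + 4)/6.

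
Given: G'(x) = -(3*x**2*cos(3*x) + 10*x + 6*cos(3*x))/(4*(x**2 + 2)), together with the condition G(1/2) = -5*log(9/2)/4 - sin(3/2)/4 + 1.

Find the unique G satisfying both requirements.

G(x) = (-5*log(2*x**2 + 4) - sin(3*x) + 4)/4

Differentiate the proposed G(x) back; it has to land on the given G'(x).
A general antiderivative is -5*log(2*x**2 + 4)/4 - sin(3*x)/4 + C.
The condition gives C = -5*log(9/2)/4 - sin(3/2)/4 + 1 - (-5*log(9/2)/4 - sin(3/2)/4) = 1.
So G(x) = (-5*log(2*x**2 + 4) - sin(3*x) + 4)/4.
Check: d/dx[(-5*log(2*x**2 + 4) - sin(3*x) + 4)/4] = (-3*x**2*cos(3*x) - 10*x - 6*cos(3*x))/(4*x**2 + 8), which equals G'(x).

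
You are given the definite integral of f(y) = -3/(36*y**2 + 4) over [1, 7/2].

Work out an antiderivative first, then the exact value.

Since d/dy undoes antidifferentiation here, F'(y) = f(y) is required of F(y).
F(y) = -atan(3*y)/4 is an antiderivative of f.
Check: d/dy[-atan(3*y)/4] = -3/(36*y**2 + 4) = f(y).
F(7/2) = -atan(21/2)/4; F(1) = -atan(3)/4.
Integral = F(7/2) - F(1) = -atan(21/2)/4 + atan(3)/4.

Antiderivative: F(y) = -atan(3*y)/4; value = -atan(21/2)/4 + atan(3)/4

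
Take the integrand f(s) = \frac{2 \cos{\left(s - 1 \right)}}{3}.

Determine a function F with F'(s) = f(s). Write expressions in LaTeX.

Since d/ds undoes antidifferentiation here, F'(s) = f(s) is required of F(s).
Check: d/ds[\frac{2 \sin{\left(s - 1 \right)}}{3}] = \frac{2 \cos{\left(s - 1 \right)}}{3} = f(s).

An antiderivative is F(s) = \frac{2 \sin{\left(s - 1 \right)}}{3}.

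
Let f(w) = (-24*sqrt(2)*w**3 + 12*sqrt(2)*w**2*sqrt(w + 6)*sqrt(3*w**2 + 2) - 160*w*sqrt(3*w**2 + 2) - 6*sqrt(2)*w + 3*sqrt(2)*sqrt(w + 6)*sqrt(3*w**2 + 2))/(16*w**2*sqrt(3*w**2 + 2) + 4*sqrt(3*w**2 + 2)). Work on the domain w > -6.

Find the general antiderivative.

An antiderivative F(w) passes only if d/dw[F] lands on f(w) exactly.
Check: d/dw[2*(w/2 + 3)**(3/2) - sqrt(3*w**2/2 + 1) - 5*log(4*w**2 + 1)] = (-24*w**3 + 12*w**2*sqrt(w + 6)*sqrt(3*w**2 + 2) - 80*sqrt(2)*w*sqrt(3*w**2 + 2) - 6*w + 3*sqrt(w + 6)*sqrt(3*w**2 + 2))/(8*sqrt(2)*w**2*sqrt(3*w**2 + 2) + 2*sqrt(2)*sqrt(3*w**2 + 2)), which equals f(w).

F(w) = 2*(w/2 + 3)**(3/2) - sqrt(3*w**2/2 + 1) - 5*log(4*w**2 + 1) + C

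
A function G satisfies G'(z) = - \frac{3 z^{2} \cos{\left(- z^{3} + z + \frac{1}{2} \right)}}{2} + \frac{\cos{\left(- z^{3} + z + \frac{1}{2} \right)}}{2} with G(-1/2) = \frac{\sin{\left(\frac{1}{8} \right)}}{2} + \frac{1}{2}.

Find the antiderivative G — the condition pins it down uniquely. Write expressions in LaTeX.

G(z) = \frac{\sin{\left(- z^{3} + z + \frac{1}{2} \right)} + 1}{2}

The substitution u = - z^{3} + z + \frac{1}{2} works: G'(z) is exactly (dG/du)*(du/dz) for that inner function.
A general antiderivative is \frac{\sin{\left(- z^{3} + z + \frac{1}{2} \right)}}{2} + C.
The condition gives C = \frac{\sin{\left(\frac{1}{8} \right)}}{2} + \frac{1}{2} - (\frac{\sin{\left(\frac{1}{8} \right)}}{2}) = \frac{1}{2}.
So G(z) = \frac{\sin{\left(- z^{3} + z + \frac{1}{2} \right)} + 1}{2}.
Check: d/dz[\frac{\sin{\left(- z^{3} + z + \frac{1}{2} \right)} + 1}{2}] = - \frac{3 z^{2} \cos{\left(- z^{3} + z + \frac{1}{2} \right)}}{2} + \frac{\cos{\left(- z^{3} + z + \frac{1}{2} \right)}}{2} = G'(z).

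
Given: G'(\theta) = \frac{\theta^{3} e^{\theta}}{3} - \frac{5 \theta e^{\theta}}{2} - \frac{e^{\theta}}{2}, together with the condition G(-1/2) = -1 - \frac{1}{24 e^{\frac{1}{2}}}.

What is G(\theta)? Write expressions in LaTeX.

G'(\theta) has the shape u'v + uv' for u = \frac{\theta^{3}}{3} - \theta^{2} - \frac{\theta}{2} and v = e^{\theta} — it is the derivative of the product u*v.
A general antiderivative is \frac{\left(2 \theta^{3} - 6 \theta^{2} - 3 \theta\right) e^{\theta}}{6} + C.
The condition gives C = -1 - \frac{1}{24 e^{\frac{1}{2}}} - (- \frac{1}{24 e^{\frac{1}{2}}}) = -1.
So G(\theta) = \frac{\theta \left(2 \theta^{2} - 6 \theta - 3\right) e^{\theta} - 6}{6}.
Check: d/d\theta[\frac{\theta \left(2 \theta^{2} - 6 \theta - 3\right) e^{\theta} - 6}{6}] = \frac{\theta^{3} e^{\theta}}{3} - \frac{5 \theta e^{\theta}}{2} - \frac{e^{\theta}}{2} = G'(\theta).

G(\theta) = \frac{\theta \left(2 \theta^{2} - 6 \theta - 3\right) e^{\theta} - 6}{6}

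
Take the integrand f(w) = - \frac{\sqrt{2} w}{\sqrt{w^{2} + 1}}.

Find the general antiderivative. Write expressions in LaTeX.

The substitution u = 2 w^{2} + 2 works: f is exactly (dF/du)*(du/dw) for that inner function.
Check: d/dw[- \sqrt{2} \sqrt{w^{2} + 1}] = - \frac{\sqrt{2} w}{\sqrt{w^{2} + 1}} = f(w).

F(w) = - \sqrt{2} \sqrt{w^{2} + 1} + C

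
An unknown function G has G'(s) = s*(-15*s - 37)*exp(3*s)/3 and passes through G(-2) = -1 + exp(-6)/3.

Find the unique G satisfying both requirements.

G(s) = (-(5*s**2 + 9*s - 3)*exp(3*s) - 3)/3

G'(s) has the shape u'v + uv' for u = -5*s**2/3 - 3*s + 1 and v = exp(3*s) — it is the derivative of the product u*v.
A general antiderivative is -(5*s**2/3 + 3*s - 1)*exp(3*s) + C.
The condition gives C = -1 + exp(-6)/3 - (exp(-6)/3) = -1.
So G(s) = (-(5*s**2 + 9*s - 3)*exp(3*s) - 3)/3.
Check: d/ds[(-(5*s**2 + 9*s - 3)*exp(3*s) - 3)/3] = -5*s**2*exp(3*s) - 37*s*exp(3*s)/3, which equals G'(s).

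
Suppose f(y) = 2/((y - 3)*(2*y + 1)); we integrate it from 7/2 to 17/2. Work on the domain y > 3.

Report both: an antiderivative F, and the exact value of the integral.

Antiderivative: F(y) = 2*(log(y - 3) - log(y + 1/2))/7; value = -2*log(9)/7 + 2*log(2)/7 + 2*log(4)/7 + 2*log(11/2)/7

Factor the denominator ((y - 3)*(2*y + 1)) and decompose: f = -4/(7*(2*y + 1)) + 2/(7*(y - 3)); each piece integrates to a log, atan, or power term.
F(y) = 2*(log(y - 3) - log(y + 1/2))/7 is an antiderivative of f.
Check: d/dy[2*(log(y - 3) - log(y + 1/2))/7] = 2/(2*y**2 - 5*y - 3), which equals f(y).
F(17/2) = -2*log(9)/7 + 2*log(11/2)/7; F(7/2) = -2*log(4)/7 - 2*log(2)/7.
Integral = F(17/2) - F(7/2) = -2*log(9)/7 + 2*log(2)/7 + 2*log(4)/7 + 2*log(11/2)/7.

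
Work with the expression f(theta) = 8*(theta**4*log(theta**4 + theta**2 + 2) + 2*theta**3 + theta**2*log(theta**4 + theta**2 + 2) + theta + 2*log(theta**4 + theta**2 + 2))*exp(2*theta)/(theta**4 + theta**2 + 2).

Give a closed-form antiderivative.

Recognize the product-rule pattern: f = u'v + uv' with u = 4*exp(2*theta), v = log(theta**4 + theta**2 + 2), so integration by parts undoes it.
Check: d/dtheta[4*exp(2*theta)*log(theta**4 + theta**2 + 2)] = (8*theta**4*exp(2*theta)*log(theta**4 + theta**2 + 2) + 16*theta**3*exp(2*theta) + 8*theta**2*exp(2*theta)*log(theta**4 + theta**2 + 2) + 8*theta*exp(2*theta) + 16*exp(2*theta)*log(theta**4 + theta**2 + 2))/(theta**4 + theta**2 + 2), which equals f(theta).

An antiderivative is F(theta) = 4*exp(2*theta)*log(theta**4 + theta**2 + 2).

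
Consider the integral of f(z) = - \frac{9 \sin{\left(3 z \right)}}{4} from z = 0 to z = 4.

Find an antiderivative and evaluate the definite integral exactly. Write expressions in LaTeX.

A candidate is checked by its d/dz: the result must match f(z).
F(z) = \frac{3 \cos{\left(3 z \right)}}{4} is an antiderivative of f.
Check: d/dz[\frac{3 \cos{\left(3 z \right)}}{4}] = - \frac{9 \sin{\left(3 z \right)}}{4} = f(z).
F(4) = \frac{3 \cos{\left(12 \right)}}{4}; F(0) = \frac{3}{4}.
Integral = F(4) - F(0) = - \frac{3}{4} + \frac{3 \cos{\left(12 \right)}}{4}.

Antiderivative: F(z) = \frac{3 \cos{\left(3 z \right)}}{4}; value = - \frac{3}{4} + \frac{3 \cos{\left(12 \right)}}{4}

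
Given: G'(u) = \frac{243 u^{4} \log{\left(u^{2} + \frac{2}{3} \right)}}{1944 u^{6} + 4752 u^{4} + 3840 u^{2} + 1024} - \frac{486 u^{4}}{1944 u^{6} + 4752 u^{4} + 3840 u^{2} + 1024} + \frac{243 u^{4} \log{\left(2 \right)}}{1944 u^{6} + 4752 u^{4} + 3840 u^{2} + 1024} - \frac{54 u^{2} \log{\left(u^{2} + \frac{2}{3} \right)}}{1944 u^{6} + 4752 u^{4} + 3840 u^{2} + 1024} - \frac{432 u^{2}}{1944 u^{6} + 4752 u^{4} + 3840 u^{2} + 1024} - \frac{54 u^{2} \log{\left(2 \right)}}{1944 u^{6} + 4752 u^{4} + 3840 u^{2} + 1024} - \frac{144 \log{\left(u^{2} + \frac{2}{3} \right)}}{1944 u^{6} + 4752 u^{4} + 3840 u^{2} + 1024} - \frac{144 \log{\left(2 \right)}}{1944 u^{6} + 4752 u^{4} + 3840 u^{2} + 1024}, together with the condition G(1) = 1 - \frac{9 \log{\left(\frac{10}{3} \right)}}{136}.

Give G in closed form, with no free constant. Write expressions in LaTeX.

G(u) = \frac{72 u^{2} - 9 u \log{\left(2 u^{2} + \frac{4}{3} \right)} + 64}{8 \left(9 u^{2} + 8\right)}

The integrand splits into summands that can be handled one at a time.
A general antiderivative is - \frac{3 u \log{\left(2 u^{2} + \frac{4}{3} \right)}}{16 \left(\frac{3 u^{2}}{2} + \frac{4}{3}\right)} + C.
The condition gives C = 1 - \frac{9 \log{\left(\frac{10}{3} \right)}}{136} - (- \frac{9 \log{\left(\frac{10}{3} \right)}}{136}) = 1.
So G(u) = \frac{72 u^{2} - 9 u \log{\left(2 u^{2} + \frac{4}{3} \right)} + 64}{8 \left(9 u^{2} + 8\right)}.
Check: d/du[\frac{72 u^{2} - 9 u \log{\left(2 u^{2} + \frac{4}{3} \right)} + 64}{8 \left(9 u^{2} + 8\right)}] = \frac{243 u^{4} \log{\left(u^{2} + \frac{2}{3} \right)} - 486 u^{4} + 243 u^{4} \log{\left(2 \right)} - 54 u^{2} \log{\left(u^{2} + \frac{2}{3} \right)} - 432 u^{2} - 54 u^{2} \log{\left(2 \right)} - 144 \log{\left(u^{2} + \frac{2}{3} \right)} - 144 \log{\left(2 \right)}}{1944 u^{6} + 4752 u^{4} + 3840 u^{2} + 1024}, which equals G'(u).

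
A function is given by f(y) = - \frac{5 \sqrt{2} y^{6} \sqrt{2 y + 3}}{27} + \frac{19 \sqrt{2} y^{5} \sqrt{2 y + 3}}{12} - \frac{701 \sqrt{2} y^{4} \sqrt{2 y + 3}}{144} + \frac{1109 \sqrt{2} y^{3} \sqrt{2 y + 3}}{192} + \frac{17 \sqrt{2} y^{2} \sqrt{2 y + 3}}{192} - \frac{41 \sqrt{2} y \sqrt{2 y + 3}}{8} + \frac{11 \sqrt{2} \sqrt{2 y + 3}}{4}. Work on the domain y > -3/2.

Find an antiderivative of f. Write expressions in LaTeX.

f has the shape u'v + uv' for u = \frac{4 \left(y + \frac{3}{2}\right)^{\frac{3}{2}}}{3} and v = \left(- \frac{y^{2}}{3} + \frac{5 y}{4} - 1\right)^{3} — it is the derivative of the product u*v.
Check: d/dy[- \frac{\sqrt{2} \left(2 y + 3\right)^{\frac{3}{2}} \left(4 y^{2} - 15 y + 12\right)^{3}}{5184}] = - \frac{5 \sqrt{2} y^{6} \sqrt{2 y + 3}}{27} + \frac{19 \sqrt{2} y^{5} \sqrt{2 y + 3}}{12} - \frac{701 \sqrt{2} y^{4} \sqrt{2 y + 3}}{144} + \frac{1109 \sqrt{2} y^{3} \sqrt{2 y + 3}}{192} + \frac{17 \sqrt{2} y^{2} \sqrt{2 y + 3}}{192} - \frac{41 \sqrt{2} y \sqrt{2 y + 3}}{8} + \frac{11 \sqrt{2} \sqrt{2 y + 3}}{4} = f(y).

An antiderivative is F(y) = - \frac{\sqrt{2} \left(2 y + 3\right)^{\frac{3}{2}} \left(4 y^{2} - 15 y + 12\right)^{3}}{5184}.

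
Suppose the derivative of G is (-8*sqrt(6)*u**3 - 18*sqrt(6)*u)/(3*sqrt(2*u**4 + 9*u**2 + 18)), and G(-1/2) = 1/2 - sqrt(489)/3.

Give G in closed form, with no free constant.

The substitution w = u**4/3 + 3*u**2/2 + 3 works: G'(u) is exactly (dG/dw)*(dw/du) for that inner function.
A general antiderivative is -4*sqrt(u**4/3 + 3*u**2/2 + 3) + C.
The condition gives C = 1/2 - sqrt(489)/3 - (-sqrt(489)/3) = 1/2.
So G(u) = (-4*sqrt(6)*sqrt(2*u**4 + 9*u**2 + 18) + 3)/6.
Check: d/du[(-4*sqrt(6)*sqrt(2*u**4 + 9*u**2 + 18) + 3)/6] = (-8*sqrt(6)*u**3 - 18*sqrt(6)*u)/(3*sqrt(2*u**4 + 9*u**2 + 18)) = G'(u).

G(u) = (-4*sqrt(6)*sqrt(2*u**4 + 9*u**2 + 18) + 3)/6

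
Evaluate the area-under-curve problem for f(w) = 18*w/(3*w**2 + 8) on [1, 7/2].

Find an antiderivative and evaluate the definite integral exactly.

Antiderivative: F(w) = 3*log(3*w**2/2 + 4); value = -3*log(11/2) + 3*log(179/8)

The substitution u = 3*w**2/2 + 4 works: f is exactly (dF/du)*(du/dw) for that inner function.
F(w) = 3*log(3*w**2/2 + 4) is an antiderivative of f.
Check: d/dw[3*log(3*w**2/2 + 4)] = 18*w/(3*w**2 + 8) = f(w).
F(7/2) = 3*log(179/8); F(1) = 3*log(11/2).
Integral = F(7/2) - F(1) = -3*log(11/2) + 3*log(179/8).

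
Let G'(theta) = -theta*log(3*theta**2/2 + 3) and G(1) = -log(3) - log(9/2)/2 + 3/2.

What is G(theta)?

G(theta) = (-theta**2*log(3*theta**2/2 + 3) + theta**2 - 2*log(theta**2 + 2) + 2)/2

The proposed G(theta) is checked by its d/dtheta: the result must match the given G'(theta).
A general antiderivative is -theta**2*log(3*theta**2/2 + 3)/2 + theta**2/2 - log(theta**2 + 2) + C.
The condition gives C = -log(3) - log(9/2)/2 + 3/2 - (-log(3) - log(9/2)/2 + 1/2) = 1.
So G(theta) = (-theta**2*log(3*theta**2/2 + 3) + theta**2 - 2*log(theta**2 + 2) + 2)/2.
Check: d/dtheta[(-theta**2*log(3*theta**2/2 + 3) + theta**2 - 2*log(theta**2 + 2) + 2)/2] = -theta*log(theta**2/2 + 1) - theta*log(3), which equals G'(theta).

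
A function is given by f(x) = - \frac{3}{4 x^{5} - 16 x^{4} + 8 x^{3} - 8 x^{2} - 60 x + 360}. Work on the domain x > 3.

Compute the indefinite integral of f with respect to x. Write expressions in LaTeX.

F(x) = \frac{33 \log{\left(x - 3 \right)}}{4900} - \frac{\log{\left(x + 2 \right)}}{300} - \frac{\log{\left(x^{2} + 5 \right)}}{588} - \frac{19 \sqrt{5} \operatorname{atan}{\left(\frac{\sqrt{5} x}{5} \right)}}{5880} + \frac{3}{280 x - 840} + C

The denominator factors as 4 \left(x - 3\right)^{2} \left(x + 2\right) \left(x^{2} + 5\right); partial fractions split f into directly integrable pieces: - \frac{4 x + 19}{1176 \left(x^{2} + 5\right)} - \frac{1}{300 \left(x + 2\right)} + \frac{33}{4900 \left(x - 3\right)} - \frac{3}{280 \left(x - 3\right)^{2}}.
Check: d/dx[\frac{33 \log{\left(x - 3 \right)}}{4900} - \frac{\log{\left(x + 2 \right)}}{300} - \frac{\log{\left(x^{2} + 5 \right)}}{588} - \frac{19 \sqrt{5} \operatorname{atan}{\left(\frac{\sqrt{5} x}{5} \right)}}{5880} + \frac{3}{280 x - 840}] = - \frac{3}{4 x^{5} - 16 x^{4} + 8 x^{3} - 8 x^{2} - 60 x + 360} = f(x).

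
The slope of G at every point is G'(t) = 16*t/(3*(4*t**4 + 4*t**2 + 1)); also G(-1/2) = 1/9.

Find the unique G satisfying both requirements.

G(t) = (6*t**2 - 1)/(6*t**2 + 3)

G'(t) matches the chain-rule pattern g'(h)*h' with inner function h(t) = 3*t**2 + 3/2; substituting u = h(t) collapses the integral.
A general antiderivative is -2/(3*t**2 + 3/2) + C.
The condition gives C = 1/9 - (-8/9) = 1.
So G(t) = (6*t**2 - 1)/(6*t**2 + 3).
Check: d/dt[(6*t**2 - 1)/(6*t**2 + 3)] = 16*t/(12*t**4 + 12*t**2 + 3), which equals G'(t).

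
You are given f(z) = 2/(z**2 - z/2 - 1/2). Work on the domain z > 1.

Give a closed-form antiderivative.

Factor the denominator ((z - 1)*(2*z + 1)) and decompose: f = -8/(3*(2*z + 1)) + 4/(3*(z - 1)); each piece integrates to a log, atan, or power term.
Check: d/dz[4*log(z - 1)/3 - 4*log(z + 1/2)/3] = 4/(2*z**2 - z - 1), which equals f(z).

An antiderivative is F(z) = 4*log(z - 1)/3 - 4*log(z + 1/2)/3.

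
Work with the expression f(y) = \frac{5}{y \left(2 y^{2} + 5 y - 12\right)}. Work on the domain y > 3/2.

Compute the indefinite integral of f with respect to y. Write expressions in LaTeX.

F(y) = - \frac{5 \log{\left(y \right)}}{12} + \frac{10 \log{\left(y - \frac{3}{2} \right)}}{33} + \frac{5 \log{\left(y + 4 \right)}}{44} + C

Factor the denominator (y \left(y + 4\right) \left(2 y - 3\right)) and decompose: f = \frac{20}{33 \left(2 y - 3\right)} + \frac{5}{44 \left(y + 4\right)} - \frac{5}{12 y}; each piece integrates to a log, atan, or power term.
Check: d/dy[- \frac{5 \log{\left(y \right)}}{12} + \frac{10 \log{\left(y - \frac{3}{2} \right)}}{33} + \frac{5 \log{\left(y + 4 \right)}}{44}] = \frac{5}{2 y^{3} + 5 y^{2} - 12 y}, which equals f(y).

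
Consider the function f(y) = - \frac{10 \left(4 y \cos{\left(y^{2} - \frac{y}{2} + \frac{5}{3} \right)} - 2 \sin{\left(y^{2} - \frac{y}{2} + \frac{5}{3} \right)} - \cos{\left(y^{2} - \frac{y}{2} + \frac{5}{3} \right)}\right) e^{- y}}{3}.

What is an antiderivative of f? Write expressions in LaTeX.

An antiderivative is F(y) = - \frac{20 e^{- y} \sin{\left(y^{2} - \frac{y}{2} + \frac{5}{3} \right)}}{3}.

Recognize the product-rule pattern: f = u'v + uv' with u = - \frac{20 e^{- y}}{3}, v = \sin{\left(y^{2} - \frac{y}{2} + \frac{5}{3} \right)}, so integration by parts undoes it.
Check: d/dy[- \frac{20 e^{- y} \sin{\left(y^{2} - \frac{y}{2} + \frac{5}{3} \right)}}{3}] = \frac{\left(- 40 y \cos{\left(y^{2} - \frac{y}{2} + \frac{5}{3} \right)} + 20 \sin{\left(y^{2} - \frac{y}{2} + \frac{5}{3} \right)} + 10 \cos{\left(y^{2} - \frac{y}{2} + \frac{5}{3} \right)}\right) e^{- y}}{3}, which equals f(y).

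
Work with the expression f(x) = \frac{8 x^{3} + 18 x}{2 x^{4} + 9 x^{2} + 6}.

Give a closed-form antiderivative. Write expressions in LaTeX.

The substitution u = \frac{x^{4}}{3} + \frac{3 x^{2}}{2} + 1 works: f is exactly (dF/du)*(du/dx) for that inner function.
Check: d/dx[\log{\left(\frac{x^{4}}{3} + \frac{3 x^{2}}{2} + 1 \right)}] = \frac{8 x^{3} + 18 x}{2 x^{4} + 9 x^{2} + 6} = f(x).

An antiderivative is F(x) = \log{\left(\frac{x^{4}}{3} + \frac{3 x^{2}}{2} + 1 \right)}.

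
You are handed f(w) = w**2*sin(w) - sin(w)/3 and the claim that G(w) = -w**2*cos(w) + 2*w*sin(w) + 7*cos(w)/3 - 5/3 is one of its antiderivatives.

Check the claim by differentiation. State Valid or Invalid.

d/dw[G] = w**2*sin(w) - sin(w)/3
This equals f(w) exactly, so the claim holds.

Valid. The derivative of G reproduces f.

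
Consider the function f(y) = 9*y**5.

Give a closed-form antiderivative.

Whatever form F(y) takes, F'(y) = f(y) is non-negotiable.
Check: d/dy[3*y**6/2] = 9*y**5 = f(y).

An antiderivative is F(y) = 3*y**6/2.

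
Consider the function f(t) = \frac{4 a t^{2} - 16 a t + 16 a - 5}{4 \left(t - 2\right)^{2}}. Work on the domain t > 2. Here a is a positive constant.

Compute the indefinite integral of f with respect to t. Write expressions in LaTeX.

F(t) = \frac{4 a t^{2} - 8 a t + 5}{4 \left(t - 2\right)} + C

A first test for any F(t): its t-derivative must equal f(t) identically.
Check: d/dt[\frac{4 a t^{2} - 8 a t + 5}{4 \left(t - 2\right)}] = \frac{4 a t^{2} - 16 a t + 16 a - 5}{4 t^{2} - 16 t + 16}, which equals f(t).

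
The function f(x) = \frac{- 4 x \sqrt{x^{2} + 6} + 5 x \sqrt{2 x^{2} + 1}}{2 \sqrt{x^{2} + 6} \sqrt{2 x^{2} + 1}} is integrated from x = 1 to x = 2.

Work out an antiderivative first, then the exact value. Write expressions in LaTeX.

A candidate is checked by its d/dx: the result must match f(x).
F(x) = \frac{5 \sqrt{x^{2} + 6}}{2} - \sqrt{2 x^{2} + 1} is an antiderivative of f.
Check: d/dx[\frac{5 \sqrt{x^{2} + 6}}{2} - \sqrt{2 x^{2} + 1}] = \frac{- 4 x \sqrt{x^{2} + 6} + 5 x \sqrt{2 x^{2} + 1}}{2 \sqrt{x^{2} + 6} \sqrt{2 x^{2} + 1}} = f(x).
F(2) = -3 + \frac{5 \sqrt{10}}{2}; F(1) = - \sqrt{3} + \frac{5 \sqrt{7}}{2}.
Integral = F(2) - F(1) = - \frac{5 \sqrt{7}}{2} - 3 + \sqrt{3} + \frac{5 \sqrt{10}}{2}.

Antiderivative: F(x) = \frac{5 \sqrt{x^{2} + 6}}{2} - \sqrt{2 x^{2} + 1}; value = - \frac{5 \sqrt{7}}{2} - 3 + \sqrt{3} + \frac{5 \sqrt{10}}{2}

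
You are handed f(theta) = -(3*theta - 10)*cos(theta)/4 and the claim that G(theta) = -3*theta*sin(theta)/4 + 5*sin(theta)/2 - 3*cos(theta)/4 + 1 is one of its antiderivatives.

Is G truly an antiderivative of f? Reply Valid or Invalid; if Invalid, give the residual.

Valid - the claim checks out under differentiation.

d/dtheta[G] = -3*theta*cos(theta)/4 + 5*cos(theta)/2
This equals f(theta) exactly, so the claim holds.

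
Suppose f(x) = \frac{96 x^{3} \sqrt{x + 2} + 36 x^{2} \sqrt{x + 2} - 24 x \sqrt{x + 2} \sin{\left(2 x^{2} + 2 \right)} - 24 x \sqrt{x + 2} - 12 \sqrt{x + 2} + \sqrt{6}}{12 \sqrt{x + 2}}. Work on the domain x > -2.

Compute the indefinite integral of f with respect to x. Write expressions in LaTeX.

F(x) = \frac{\sqrt{2} \left(12 \sqrt{2} x^{4} + 6 \sqrt{2} x^{3} - 6 \sqrt{2} x^{2} - 6 \sqrt{2} x + 2 \sqrt{3} \sqrt{x + 2} + 3 \sqrt{2} \cos{\left(2 x^{2} + 2 \right)} + 3 \sqrt{2}\right)}{12} + C

An antiderivative F(x) passes only if d/dx[F] lands on f(x) exactly.
Check: d/dx[\frac{\sqrt{2} \left(12 \sqrt{2} x^{4} + 6 \sqrt{2} x^{3} - 6 \sqrt{2} x^{2} - 6 \sqrt{2} x + 2 \sqrt{3} \sqrt{x + 2} + 3 \sqrt{2} \cos{\left(2 x^{2} + 2 \right)} + 3 \sqrt{2}\right)}{12}] = \frac{96 x^{3} \sqrt{x + 2} + 36 x^{2} \sqrt{x + 2} - 24 x \sqrt{x + 2} \sin{\left(2 x^{2} + 2 \right)} - 24 x \sqrt{x + 2} - 12 \sqrt{x + 2} + \sqrt{6}}{12 \sqrt{x + 2}} = f(x).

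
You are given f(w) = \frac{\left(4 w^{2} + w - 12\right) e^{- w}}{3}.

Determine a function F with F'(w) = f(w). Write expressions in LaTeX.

An antiderivative is F(w) = \frac{\left(- 4 w^{2} - 9 w + 3\right) e^{- w}}{3}.

Recognize the product-rule pattern: f = u'v + uv' with u = - \frac{4 w^{2}}{3} - 3 w + 1, v = e^{- w}, so integration by parts undoes it.
Check: d/dw[\frac{\left(- 4 w^{2} - 9 w + 3\right) e^{- w}}{3}] = \frac{\left(4 w^{2} + w - 12\right) e^{- w}}{3} = f(w).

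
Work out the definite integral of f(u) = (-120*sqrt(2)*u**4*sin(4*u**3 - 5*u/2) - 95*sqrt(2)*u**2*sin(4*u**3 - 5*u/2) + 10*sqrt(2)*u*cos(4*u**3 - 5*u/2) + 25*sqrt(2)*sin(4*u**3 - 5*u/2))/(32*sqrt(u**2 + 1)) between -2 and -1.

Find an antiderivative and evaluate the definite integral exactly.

Recognize the product-rule pattern: f = v'r + vr' with v = 5*sqrt(2*u**2 + 2)/16, r = cos(4*u**3 - 5*u/2), so integration by parts undoes it.
F(u) = 5*sqrt(2)*sqrt(u**2 + 1)*cos(4*u**3 - 5*u/2)/16 is an antiderivative of f.
Check: d/du[5*sqrt(2)*sqrt(u**2 + 1)*cos(4*u**3 - 5*u/2)/16] = (-120*sqrt(2)*u**4*sin(4*u**3 - 5*u/2) - 95*sqrt(2)*u**2*sin(4*u**3 - 5*u/2) + 10*sqrt(2)*u*cos(4*u**3 - 5*u/2) + 25*sqrt(2)*sin(4*u**3 - 5*u/2))/(32*sqrt(u**2 + 1)) = f(u).
F(-1) = 5*cos(3/2)/8; F(-2) = 5*sqrt(10)*cos(27)/16.
Integral = F(-1) - F(-2) = 5*cos(3/2)/8 - 5*sqrt(10)*cos(27)/16.

Antiderivative: F(u) = 5*sqrt(2)*sqrt(u**2 + 1)*cos(4*u**3 - 5*u/2)/16; value = 5*cos(3/2)/8 - 5*sqrt(10)*cos(27)/16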